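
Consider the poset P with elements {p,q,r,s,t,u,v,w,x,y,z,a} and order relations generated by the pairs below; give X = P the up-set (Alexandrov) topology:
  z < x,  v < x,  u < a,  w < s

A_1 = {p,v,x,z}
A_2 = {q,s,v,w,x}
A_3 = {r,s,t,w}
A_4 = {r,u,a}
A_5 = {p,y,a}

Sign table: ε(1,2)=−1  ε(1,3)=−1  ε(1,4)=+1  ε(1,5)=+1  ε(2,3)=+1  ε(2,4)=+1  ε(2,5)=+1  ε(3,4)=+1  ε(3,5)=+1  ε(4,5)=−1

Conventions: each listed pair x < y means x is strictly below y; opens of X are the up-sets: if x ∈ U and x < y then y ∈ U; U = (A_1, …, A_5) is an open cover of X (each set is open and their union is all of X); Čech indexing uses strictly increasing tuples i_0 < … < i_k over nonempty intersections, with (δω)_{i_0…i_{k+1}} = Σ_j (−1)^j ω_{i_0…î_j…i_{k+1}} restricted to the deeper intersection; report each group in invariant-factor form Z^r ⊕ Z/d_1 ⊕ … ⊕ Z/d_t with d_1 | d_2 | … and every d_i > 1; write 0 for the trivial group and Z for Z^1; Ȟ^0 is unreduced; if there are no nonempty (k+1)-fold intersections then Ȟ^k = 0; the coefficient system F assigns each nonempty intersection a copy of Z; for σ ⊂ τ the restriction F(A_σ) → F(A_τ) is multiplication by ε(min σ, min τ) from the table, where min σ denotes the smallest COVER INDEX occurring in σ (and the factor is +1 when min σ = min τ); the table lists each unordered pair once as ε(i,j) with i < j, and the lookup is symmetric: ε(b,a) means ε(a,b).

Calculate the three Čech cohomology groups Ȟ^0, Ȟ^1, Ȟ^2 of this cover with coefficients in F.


Ȟ^0 = Z,  Ȟ^1 = Z,  Ȟ^2 = 0

cover nerve:
  A12={v,x} A15={p} A23={s,w} A34={r} A45={a}
C dims 5,5; δ0: rk 4, SNF 1^4
Ȟ^0: (5−4)−0=1 ⇒ Z
Ȟ^1: (5−0)−4=1 ⇒ Z
Ȟ^2: (0−0)−0=0 ⇒ 0


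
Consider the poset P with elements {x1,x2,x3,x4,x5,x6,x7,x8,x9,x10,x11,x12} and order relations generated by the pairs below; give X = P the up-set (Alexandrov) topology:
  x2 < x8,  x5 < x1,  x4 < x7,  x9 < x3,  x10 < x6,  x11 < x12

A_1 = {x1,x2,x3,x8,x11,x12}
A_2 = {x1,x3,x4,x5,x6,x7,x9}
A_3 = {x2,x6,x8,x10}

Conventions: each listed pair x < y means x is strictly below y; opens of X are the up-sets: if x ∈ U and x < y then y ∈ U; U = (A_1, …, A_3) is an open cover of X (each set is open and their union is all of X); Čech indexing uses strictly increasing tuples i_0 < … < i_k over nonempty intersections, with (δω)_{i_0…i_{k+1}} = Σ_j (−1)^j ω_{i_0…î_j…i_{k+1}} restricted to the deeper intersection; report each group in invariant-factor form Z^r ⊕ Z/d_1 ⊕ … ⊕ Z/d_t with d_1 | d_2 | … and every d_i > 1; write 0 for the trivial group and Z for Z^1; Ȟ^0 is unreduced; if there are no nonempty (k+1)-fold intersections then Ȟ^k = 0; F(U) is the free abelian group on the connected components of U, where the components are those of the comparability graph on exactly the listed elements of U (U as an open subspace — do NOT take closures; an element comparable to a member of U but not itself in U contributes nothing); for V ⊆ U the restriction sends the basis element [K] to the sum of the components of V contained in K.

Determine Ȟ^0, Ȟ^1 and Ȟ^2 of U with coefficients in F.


Ȟ^0(U;F) ≅ Z^6, Ȟ^1(U;F) ≅ 0 and Ȟ^2(U;F) ≅ 0

nerve of the cover:
  A12={x1,x3} A13={x2,x8} A23={x6}
components per intersection:
  A1: {x1} {x2,x8} {x3} {x11,x12}
  A2: {x1,x5} {x3,x9} {x4,x7} {x6}
  A3: {x2,x8} {x6,x10}
  A12: {x1} {x3}
  A13: {x2,x8}
  A23: {x6}
C dims 10,4; δ0: rk 4, SNF 1^4
Ȟ^0 = (10 − 4) − 0 = 6, so Ȟ^0 ≅ Z^6
Ȟ^1 = (4 − 0) − 4 = 0, so Ȟ^1 ≅ 0
Ȟ^2 = (0 − 0) − 0 = 0, so Ȟ^2 ≅ 0


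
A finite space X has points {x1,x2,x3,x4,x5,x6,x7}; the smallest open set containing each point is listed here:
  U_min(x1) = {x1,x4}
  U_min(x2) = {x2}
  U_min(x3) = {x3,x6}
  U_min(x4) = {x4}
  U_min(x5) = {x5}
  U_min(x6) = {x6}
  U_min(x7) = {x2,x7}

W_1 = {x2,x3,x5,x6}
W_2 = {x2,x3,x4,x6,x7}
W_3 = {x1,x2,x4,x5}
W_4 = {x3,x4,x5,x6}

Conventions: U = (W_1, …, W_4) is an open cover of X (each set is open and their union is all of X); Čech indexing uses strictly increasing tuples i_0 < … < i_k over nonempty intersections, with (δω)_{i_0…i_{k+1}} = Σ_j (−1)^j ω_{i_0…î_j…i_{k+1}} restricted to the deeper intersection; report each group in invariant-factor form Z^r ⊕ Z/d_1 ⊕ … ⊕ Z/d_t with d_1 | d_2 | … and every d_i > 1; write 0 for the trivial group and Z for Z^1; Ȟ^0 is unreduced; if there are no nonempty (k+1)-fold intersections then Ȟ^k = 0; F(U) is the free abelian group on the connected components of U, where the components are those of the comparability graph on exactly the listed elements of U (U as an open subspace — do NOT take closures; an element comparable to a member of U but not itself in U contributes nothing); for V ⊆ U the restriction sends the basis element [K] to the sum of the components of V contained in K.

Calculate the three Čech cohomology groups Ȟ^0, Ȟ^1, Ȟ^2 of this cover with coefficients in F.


nerve of the cover:
  W12={x2,x3,x6} W13={x2,x5} W14={x3,x5,x6} W23={x2,x4} W24={x3,x4,x6} W34={x4,x5}
  W123={x2} W124={x3,x6} W134={x5} W234={x4}
components per intersection:
  W1: {x2} {x3,x6} {x5}
  W2: {x2,x7} {x3,x6} {x4}
  W3: {x1,x4} {x2} {x5}
  W4: {x3,x6} {x4} {x5}
  W12: {x2} {x3,x6}
  W13: {x2} {x5}
  W14: {x3,x6} {x5}
  W23: {x2} {x4}
  W24: {x3,x6} {x4}
  W34: {x4} {x5}
  W123: {x2}
  W124: {x3,x6}
  W134: {x5}
  W234: {x4}
C dims 12,12,4; δ0: rk 8, SNF 1^8; δ1: rk 4, SNF 1^4
Ȟ^0 = (12 − 8) − 0 = 4, so Ȟ^0 ≅ Z^4
Ȟ^1 = (12 − 4) − 8 = 0, so Ȟ^1 ≅ 0
Ȟ^2 = (4 − 0) − 4 = 0, so Ȟ^2 ≅ 0

Ȟ^0(U;F) ≅ Z^4,  Ȟ^1(U;F) ≅ 0,  Ȟ^2(U;F) ≅ 0


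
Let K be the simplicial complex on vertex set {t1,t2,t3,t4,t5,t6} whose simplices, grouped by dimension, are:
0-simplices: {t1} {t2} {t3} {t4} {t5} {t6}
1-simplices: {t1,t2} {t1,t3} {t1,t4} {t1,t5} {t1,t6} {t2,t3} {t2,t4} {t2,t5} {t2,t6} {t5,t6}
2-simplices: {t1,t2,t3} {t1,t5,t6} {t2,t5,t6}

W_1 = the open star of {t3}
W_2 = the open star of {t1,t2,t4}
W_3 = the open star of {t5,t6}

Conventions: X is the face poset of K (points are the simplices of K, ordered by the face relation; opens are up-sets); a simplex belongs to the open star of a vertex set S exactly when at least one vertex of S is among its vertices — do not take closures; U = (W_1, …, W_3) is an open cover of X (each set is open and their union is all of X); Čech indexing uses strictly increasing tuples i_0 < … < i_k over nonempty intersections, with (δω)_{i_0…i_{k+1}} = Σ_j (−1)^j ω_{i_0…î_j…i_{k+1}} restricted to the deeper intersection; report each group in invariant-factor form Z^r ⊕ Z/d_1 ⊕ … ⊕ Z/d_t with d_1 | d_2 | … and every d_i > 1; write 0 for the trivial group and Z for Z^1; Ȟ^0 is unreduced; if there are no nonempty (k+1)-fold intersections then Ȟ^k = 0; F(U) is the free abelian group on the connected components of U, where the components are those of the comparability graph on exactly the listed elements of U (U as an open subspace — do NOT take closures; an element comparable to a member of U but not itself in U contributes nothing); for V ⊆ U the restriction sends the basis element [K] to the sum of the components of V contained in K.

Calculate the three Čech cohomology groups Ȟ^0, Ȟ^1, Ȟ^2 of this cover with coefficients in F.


nonempty intersections:
  W1={{t3},{t1,t3},{t2,t3},{t1,t2,t3}} W2={{t1},{t2},{t4},{t1,t2},{t1,t3},{t1,t4},{t1,t5},{t1,t6},{t2,t3},{t2,t4},{t2,t5},{t2,t6},{t1,t2,t3},{t1,t5,t6},{t2,t5,t6}} W3={{t5},{t6},{t1,t5},{t1,t6},{t2,t5},{t2,t6},{t5,t6},{t1,t5,t6},{t2,t5,t6}}
  W12={{t1,t3},{t2,t3},{t1,t2,t3}} W23={{t1,t5},{t1,t6},{t2,t5},{t2,t6},{t1,t5,t6},{t2,t5,t6}}
components per intersection:
  W1: {{t3},{t1,t3},{t2,t3},{t1,t2,t3}}
  W2: {{t1},{t2},{t4},{t1,t2},{t1,t3},{t1,t4},{t1,t5},{t1,t6},{t2,t3},{t2,t4},{t2,t5},{t2,t6},{t1,t2,t3},{t1,t5,t6},{t2,t5,t6}}
  W3: {{t5},{t6},{t1,t5},{t1,t6},{t2,t5},{t2,t6},{t5,t6},{t1,t5,t6},{t2,t5,t6}}
  W12: {{t1,t3},{t2,t3},{t1,t2,t3}}
  W23: {{t1,t5},{t1,t6},{t1,t5,t6}} {{t2,t5},{t2,t6},{t2,t5,t6}}
C dims 3,3; δ0: rk 2, SNF 1^2
Ȟ^0: (3−2)−0=1 ⇒ Z
Ȟ^1: (3−0)−2=1 ⇒ Z
Ȟ^2: (0−0)−0=0 ⇒ 0

Ȟ^0 = Z; Ȟ^1 = Z; Ȟ^2 = 0


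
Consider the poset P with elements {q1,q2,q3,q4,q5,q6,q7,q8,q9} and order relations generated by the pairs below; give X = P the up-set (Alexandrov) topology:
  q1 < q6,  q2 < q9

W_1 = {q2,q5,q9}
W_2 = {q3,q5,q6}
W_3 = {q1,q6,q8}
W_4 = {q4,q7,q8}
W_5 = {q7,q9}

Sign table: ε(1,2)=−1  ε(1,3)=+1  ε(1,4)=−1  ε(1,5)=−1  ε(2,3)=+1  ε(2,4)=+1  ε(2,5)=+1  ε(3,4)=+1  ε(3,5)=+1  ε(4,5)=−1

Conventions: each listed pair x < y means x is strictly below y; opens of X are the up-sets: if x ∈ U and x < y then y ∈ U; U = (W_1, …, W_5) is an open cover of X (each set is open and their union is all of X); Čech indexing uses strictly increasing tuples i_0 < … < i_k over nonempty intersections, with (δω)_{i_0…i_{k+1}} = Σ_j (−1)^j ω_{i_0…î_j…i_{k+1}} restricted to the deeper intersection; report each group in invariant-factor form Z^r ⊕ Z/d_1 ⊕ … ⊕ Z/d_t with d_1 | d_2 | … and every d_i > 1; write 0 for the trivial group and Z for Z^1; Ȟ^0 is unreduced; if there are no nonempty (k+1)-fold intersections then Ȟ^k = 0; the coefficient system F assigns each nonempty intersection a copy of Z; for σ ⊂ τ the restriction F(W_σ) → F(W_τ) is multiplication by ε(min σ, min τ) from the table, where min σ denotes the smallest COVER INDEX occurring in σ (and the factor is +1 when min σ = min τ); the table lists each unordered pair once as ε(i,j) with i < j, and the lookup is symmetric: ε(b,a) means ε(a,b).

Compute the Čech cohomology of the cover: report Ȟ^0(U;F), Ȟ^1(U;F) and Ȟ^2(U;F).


nerve simplices:
  W12={q5} W15={q9} W23={q6} W34={q8} W45={q7}
C dims 5,5; δ0: rk 5, SNF 1^4·2
degree 0: 5−5−0 = 0 → Ȟ^0 ≅ 0
degree 1: 5−0−5 = 0 plus torsion [2] → Ȟ^1 ≅ Z/2
degree 2: 0−0−0 = 0 → Ȟ^2 ≅ 0

Ȟ^0 = 0, Ȟ^1 = Z/2, Ȟ^2 = 0


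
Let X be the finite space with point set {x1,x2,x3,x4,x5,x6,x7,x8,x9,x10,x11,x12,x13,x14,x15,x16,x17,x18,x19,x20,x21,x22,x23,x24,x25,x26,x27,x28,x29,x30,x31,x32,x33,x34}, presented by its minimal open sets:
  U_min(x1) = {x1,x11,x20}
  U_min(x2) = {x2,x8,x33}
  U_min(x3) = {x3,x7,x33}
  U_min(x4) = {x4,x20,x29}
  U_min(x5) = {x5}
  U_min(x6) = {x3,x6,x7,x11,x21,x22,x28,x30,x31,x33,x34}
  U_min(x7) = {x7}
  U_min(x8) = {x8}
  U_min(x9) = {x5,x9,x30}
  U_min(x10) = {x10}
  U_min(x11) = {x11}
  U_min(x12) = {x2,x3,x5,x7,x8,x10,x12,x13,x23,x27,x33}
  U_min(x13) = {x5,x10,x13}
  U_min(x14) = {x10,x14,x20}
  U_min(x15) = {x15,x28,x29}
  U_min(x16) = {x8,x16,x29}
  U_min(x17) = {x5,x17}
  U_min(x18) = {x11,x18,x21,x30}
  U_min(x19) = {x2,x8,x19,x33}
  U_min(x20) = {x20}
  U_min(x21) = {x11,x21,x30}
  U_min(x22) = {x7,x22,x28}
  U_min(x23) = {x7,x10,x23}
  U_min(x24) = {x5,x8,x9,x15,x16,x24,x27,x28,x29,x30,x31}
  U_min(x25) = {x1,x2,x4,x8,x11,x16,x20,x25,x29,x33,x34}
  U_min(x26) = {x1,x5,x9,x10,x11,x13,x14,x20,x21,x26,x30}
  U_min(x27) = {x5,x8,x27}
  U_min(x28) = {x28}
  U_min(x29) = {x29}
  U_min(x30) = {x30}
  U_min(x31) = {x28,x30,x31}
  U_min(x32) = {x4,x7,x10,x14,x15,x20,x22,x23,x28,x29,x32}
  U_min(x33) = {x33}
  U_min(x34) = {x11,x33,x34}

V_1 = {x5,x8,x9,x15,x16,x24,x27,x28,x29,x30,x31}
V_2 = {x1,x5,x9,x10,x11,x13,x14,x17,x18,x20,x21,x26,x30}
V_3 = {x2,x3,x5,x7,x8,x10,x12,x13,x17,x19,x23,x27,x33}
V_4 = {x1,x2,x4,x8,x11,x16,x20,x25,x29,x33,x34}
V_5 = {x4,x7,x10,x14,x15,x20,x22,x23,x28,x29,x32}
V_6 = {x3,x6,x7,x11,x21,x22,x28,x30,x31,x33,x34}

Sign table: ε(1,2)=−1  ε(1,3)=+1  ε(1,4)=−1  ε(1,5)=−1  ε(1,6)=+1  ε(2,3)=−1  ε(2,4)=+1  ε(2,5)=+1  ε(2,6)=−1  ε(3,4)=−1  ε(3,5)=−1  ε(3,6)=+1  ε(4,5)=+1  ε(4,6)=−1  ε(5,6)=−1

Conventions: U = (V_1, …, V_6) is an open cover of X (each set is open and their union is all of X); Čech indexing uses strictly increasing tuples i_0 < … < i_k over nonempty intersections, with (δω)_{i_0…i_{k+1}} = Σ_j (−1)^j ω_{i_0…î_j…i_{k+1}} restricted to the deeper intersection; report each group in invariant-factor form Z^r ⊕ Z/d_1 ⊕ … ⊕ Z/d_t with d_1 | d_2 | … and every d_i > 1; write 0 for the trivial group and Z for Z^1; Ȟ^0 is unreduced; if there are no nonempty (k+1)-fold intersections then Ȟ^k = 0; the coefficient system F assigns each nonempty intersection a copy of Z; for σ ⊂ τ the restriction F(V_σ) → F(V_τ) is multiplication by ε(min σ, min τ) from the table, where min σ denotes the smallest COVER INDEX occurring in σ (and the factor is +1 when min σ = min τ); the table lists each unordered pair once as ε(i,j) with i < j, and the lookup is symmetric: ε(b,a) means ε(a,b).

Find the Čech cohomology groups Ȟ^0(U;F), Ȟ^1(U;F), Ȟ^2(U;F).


intersection data:
  V12={x5,x9,x30} V13={x5,x8,x27} V14={x8,x16,x29} V15={x15,x28,x29} V16={x28,x30,x31} V23={x5,x10,x13,x17} V24={x1,x11,x20} V25={x10,x14,x20} V26={x11,x21,x30} V34={x2,x8,x33} V35={x7,x10,x23} V36={x3,x7,x33} V45={x4,x20,x29} V46={x11,x33,x34} V56={x7,x22,x28}
  V123={x5} V126={x30} V134={x8} V145={x29} V156={x28} V235={x10} V245={x20} V246={x11} V346={x33} V356={x7}
C dims 6,15,10; δ0: rk 5, SNF 1^5; δ1: rk 10, SNF 1^9·2
Ȟ^0 = (6 − 5) − 0 = 1, so Ȟ^0 ≅ Z
Ȟ^1 = (15 − 10) − 5 = 0, so Ȟ^1 ≅ 0
Ȟ^2 = (10 − 0) − 10 = 0 plus torsion [2], so Ȟ^2 ≅ Z/2

Ȟ^0(U;F) ≅ Z; Ȟ^1(U;F) ≅ 0; Ȟ^2(U;F) ≅ Z/2


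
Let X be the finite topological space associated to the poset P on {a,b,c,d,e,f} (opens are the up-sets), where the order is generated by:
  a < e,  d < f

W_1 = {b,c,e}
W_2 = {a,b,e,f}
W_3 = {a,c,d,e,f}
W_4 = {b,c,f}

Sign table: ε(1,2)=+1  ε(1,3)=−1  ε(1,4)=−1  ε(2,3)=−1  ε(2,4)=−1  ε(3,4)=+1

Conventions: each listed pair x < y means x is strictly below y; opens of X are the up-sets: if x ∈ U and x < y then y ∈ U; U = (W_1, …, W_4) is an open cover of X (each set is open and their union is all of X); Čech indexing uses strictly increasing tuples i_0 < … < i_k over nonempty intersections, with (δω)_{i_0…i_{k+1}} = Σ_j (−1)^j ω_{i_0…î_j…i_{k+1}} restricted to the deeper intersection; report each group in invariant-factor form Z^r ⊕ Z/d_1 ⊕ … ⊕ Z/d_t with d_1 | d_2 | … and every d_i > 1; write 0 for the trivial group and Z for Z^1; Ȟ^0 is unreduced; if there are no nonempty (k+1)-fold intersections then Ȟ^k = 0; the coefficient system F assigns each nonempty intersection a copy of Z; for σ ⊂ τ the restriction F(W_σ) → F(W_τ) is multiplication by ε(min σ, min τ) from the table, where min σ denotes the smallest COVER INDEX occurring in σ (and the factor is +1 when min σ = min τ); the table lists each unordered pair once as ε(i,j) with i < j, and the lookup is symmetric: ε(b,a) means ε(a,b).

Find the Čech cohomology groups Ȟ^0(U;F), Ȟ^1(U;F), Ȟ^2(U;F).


Ȟ^0 = Z, Ȟ^1 = 0, Ȟ^2 = Z

nonempty intersections:
  W12={b,e} W13={c,e} W14={b,c} W23={a,e,f} W24={b,f} W34={c,f}
  W123={e} W124={b} W134={c} W234={f}
C dims 4,6,4; δ0: rk 3, SNF 1^3; δ1: rk 3, SNF 1^3
Ȟ^0: (4−3)−0=1 ⇒ Z
Ȟ^1: (6−3)−3=0 ⇒ 0
Ȟ^2: (4−0)−3=1 ⇒ Z


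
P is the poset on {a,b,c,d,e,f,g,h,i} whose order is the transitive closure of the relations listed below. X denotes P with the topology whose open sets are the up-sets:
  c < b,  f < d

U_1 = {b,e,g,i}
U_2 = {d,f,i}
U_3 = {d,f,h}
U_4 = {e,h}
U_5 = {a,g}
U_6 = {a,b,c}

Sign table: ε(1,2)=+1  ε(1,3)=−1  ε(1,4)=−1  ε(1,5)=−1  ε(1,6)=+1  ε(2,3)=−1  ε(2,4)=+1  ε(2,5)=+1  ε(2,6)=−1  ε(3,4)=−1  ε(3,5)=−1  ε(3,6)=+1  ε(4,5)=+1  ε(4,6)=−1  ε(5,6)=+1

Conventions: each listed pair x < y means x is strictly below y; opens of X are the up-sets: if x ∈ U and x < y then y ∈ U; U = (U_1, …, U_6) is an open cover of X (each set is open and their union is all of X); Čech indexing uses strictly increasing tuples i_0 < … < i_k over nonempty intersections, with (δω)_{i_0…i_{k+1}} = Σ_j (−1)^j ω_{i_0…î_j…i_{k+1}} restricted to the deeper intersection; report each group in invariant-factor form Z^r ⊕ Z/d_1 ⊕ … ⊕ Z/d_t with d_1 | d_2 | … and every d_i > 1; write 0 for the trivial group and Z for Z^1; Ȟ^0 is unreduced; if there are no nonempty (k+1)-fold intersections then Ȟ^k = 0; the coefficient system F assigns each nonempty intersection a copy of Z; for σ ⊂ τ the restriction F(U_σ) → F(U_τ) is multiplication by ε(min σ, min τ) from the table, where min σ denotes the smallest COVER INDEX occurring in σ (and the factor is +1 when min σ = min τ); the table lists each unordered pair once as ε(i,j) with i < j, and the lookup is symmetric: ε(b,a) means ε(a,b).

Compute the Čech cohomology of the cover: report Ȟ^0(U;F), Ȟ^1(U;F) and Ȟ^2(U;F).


nerve of the cover:
  U12={i} U14={e} U15={g} U16={b} U23={d,f} U34={h} U56={a}
C dims 6,7; δ0: rk 6, SNF 1^5·2
Ȟ^0 = (6 − 6) − 0 = 0, so Ȟ^0 ≅ 0
Ȟ^1 = (7 − 0) − 6 = 1 plus torsion [2], so Ȟ^1 ≅ Z ⊕ Z/2
Ȟ^2 = (0 − 0) − 0 = 0, so Ȟ^2 ≅ 0

Ȟ^0 = 0,  Ȟ^1 = Z ⊕ Z/2,  Ȟ^2 = 0


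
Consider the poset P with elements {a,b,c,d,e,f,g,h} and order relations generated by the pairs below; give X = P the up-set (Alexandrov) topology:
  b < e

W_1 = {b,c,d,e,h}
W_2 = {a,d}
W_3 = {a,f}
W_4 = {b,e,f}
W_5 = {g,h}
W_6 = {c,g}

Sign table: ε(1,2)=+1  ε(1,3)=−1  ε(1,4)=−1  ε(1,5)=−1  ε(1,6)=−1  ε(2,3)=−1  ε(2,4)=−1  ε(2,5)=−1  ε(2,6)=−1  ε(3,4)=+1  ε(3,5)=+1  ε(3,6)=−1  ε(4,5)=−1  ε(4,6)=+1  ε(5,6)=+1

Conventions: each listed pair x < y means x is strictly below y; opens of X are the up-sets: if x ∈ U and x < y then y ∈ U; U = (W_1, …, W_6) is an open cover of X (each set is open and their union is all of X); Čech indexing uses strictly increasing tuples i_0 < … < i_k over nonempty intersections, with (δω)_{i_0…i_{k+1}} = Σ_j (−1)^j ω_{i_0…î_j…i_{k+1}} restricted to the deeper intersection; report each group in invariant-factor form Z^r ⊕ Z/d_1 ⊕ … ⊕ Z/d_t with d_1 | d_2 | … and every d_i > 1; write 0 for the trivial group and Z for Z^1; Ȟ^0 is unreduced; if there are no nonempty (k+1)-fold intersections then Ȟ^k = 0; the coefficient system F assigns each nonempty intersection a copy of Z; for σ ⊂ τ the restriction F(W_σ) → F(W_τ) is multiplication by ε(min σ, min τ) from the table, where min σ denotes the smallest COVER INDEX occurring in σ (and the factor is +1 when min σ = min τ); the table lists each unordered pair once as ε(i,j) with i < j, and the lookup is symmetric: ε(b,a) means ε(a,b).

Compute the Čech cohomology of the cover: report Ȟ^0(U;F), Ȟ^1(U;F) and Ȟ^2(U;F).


Ȟ^0 ≅ Z, Ȟ^1 ≅ Z^2, Ȟ^2 ≅ 0

intersection data:
  W12={d} W14={b,e} W15={h} W16={c} W23={a} W34={f} W56={g}
C dims 6,7; δ0: rk 5, SNF 1^5
Ȟ^0 = (6 − 5) − 0 = 1, so Ȟ^0 ≅ Z
Ȟ^1 = (7 − 0) − 5 = 2, so Ȟ^1 ≅ Z^2
Ȟ^2 = (0 − 0) − 0 = 0, so Ȟ^2 ≅ 0


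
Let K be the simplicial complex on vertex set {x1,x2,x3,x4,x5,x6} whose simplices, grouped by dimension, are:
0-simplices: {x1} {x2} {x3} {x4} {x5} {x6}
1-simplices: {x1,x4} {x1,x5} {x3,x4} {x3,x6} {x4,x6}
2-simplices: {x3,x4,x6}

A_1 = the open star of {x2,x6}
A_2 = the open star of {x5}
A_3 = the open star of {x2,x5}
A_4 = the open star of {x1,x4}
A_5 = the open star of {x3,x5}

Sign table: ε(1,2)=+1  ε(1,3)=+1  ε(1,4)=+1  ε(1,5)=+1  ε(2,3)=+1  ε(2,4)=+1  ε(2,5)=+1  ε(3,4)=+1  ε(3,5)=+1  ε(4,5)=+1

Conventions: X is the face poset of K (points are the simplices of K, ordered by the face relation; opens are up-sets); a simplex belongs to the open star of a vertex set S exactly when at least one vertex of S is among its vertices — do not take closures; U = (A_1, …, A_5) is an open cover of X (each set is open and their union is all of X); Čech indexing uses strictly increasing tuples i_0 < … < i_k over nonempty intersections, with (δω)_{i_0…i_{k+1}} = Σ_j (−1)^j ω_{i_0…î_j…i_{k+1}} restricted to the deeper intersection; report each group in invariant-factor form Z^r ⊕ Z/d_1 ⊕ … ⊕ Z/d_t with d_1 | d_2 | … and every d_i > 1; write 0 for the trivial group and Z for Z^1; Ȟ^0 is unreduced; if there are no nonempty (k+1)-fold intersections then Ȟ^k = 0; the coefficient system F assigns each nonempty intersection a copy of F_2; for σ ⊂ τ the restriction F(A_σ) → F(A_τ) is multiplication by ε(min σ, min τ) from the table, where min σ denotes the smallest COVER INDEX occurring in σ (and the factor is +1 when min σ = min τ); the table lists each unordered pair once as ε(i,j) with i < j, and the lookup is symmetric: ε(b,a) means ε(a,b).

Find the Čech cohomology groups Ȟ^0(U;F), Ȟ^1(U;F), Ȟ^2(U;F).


nonempty overlaps:
  A1={{x2},{x6},{x3,x6},{x4,x6},{x3,x4,x6}} A2={{x5},{x1,x5}} A3={{x2},{x5},{x1,x5}} A4={{x1},{x4},{x1,x4},{x1,x5},{x3,x4},{x4,x6},{x3,x4,x6}} A5={{x3},{x5},{x1,x5},{x3,x4},{x3,x6},{x3,x4,x6}}
  A13={{x2}} A14={{x4,x6},{x3,x4,x6}} A15={{x3,x6},{x3,x4,x6}} A23={{x5},{x1,x5}} A24={{x1,x5}} A25={{x5},{x1,x5}} A34={{x1,x5}} A35={{x5},{x1,x5}} A45={{x1,x5},{x3,x4},{x3,x4,x6}}
  A145={{x3,x4,x6}} A234={{x1,x5}} A235={{x5},{x1,x5}} A245={{x1,x5}} A345={{x1,x5}}
  A2345={{x1,x5}}
C dims 5,9,5,1; δ0: rk_F2 4; δ1: rk_F2 4; δ2: rk_F2 1
degree 0: 5−4−0 = 1 → Ȟ^0 ≅ Z/2
degree 1: 9−4−4 = 1 → Ȟ^1 ≅ Z/2
degree 2: 5−1−4 = 0 → Ȟ^2 ≅ 0

Ȟ^0 ≅ Z/2,  Ȟ^1 ≅ Z/2,  Ȟ^2 ≅ 0


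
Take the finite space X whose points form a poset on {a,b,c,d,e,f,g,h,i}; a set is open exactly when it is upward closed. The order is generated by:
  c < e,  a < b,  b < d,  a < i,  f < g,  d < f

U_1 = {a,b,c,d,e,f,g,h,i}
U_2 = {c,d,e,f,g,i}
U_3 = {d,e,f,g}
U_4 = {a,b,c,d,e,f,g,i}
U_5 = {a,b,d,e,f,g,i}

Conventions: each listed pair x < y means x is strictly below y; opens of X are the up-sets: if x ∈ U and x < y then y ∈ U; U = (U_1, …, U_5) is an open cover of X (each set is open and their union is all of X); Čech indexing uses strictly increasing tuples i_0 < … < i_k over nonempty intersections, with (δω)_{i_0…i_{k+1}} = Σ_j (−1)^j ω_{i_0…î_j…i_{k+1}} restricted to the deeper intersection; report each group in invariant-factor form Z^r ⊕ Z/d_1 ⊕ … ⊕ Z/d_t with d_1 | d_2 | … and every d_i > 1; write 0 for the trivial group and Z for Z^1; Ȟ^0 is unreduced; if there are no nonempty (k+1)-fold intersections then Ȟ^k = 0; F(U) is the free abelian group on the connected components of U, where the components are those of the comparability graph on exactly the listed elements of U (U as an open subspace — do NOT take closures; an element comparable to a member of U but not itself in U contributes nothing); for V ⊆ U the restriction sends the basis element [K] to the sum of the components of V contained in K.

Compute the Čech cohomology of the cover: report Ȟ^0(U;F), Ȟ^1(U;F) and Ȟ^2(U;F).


cover nerve:
  U12={c,d,e,f,g,i} U13={d,e,f,g} U14={a,b,c,d,e,f,g,i} U15={a,b,d,e,f,g,i} U23={d,e,f,g} U24={c,d,e,f,g,i} U25={d,e,f,g,i} U34={d,e,f,g} U35={d,e,f,g} U45={a,b,d,e,f,g,i}
  U123={d,e,f,g} U124={c,d,e,f,g,i} U125={d,e,f,g,i} U134={d,e,f,g} U135={d,e,f,g} U145={a,b,d,e,f,g,i} U234={d,e,f,g} U235={d,e,f,g} U245={d,e,f,g,i} U345={d,e,f,g}
  U1234={d,e,f,g} U1235={d,e,f,g} U1245={d,e,f,g,i} U1345={d,e,f,g} U2345={d,e,f,g}
  U12345={d,e,f,g}
components per intersection:
  U1: {a,b,d,f,g,i} {c,e} {h}
  U2: {c,e} {d,f,g} {i}
  U3: {d,f,g} {e}
  U4: {a,b,d,f,g,i} {c,e}
  U5: {a,b,d,f,g,i} {e}
  U12: {c,e} {d,f,g} {i}
  U13: {d,f,g} {e}
  U14: {a,b,d,f,g,i} {c,e}
  U15: {a,b,d,f,g,i} {e}
  U23: {d,f,g} {e}
  U24: {c,e} {d,f,g} {i}
  U25: {d,f,g} {e} {i}
  U34: {d,f,g} {e}
  U35: {d,f,g} {e}
  U45: {a,b,d,f,g,i} {e}
  U123: {d,f,g} {e}
  U124: {c,e} {d,f,g} {i}
  U125: {d,f,g} {e} {i}
  U134: {d,f,g} {e}
  U135: {d,f,g} {e}
  U145: {a,b,d,f,g,i} {e}
  U234: {d,f,g} {e}
  U235: {d,f,g} {e}
  U245: {d,f,g} {e} {i}
  U345: {d,f,g} {e}
  U1234: {d,f,g} {e}
  U1235: {d,f,g} {e}
  U1245: {d,f,g} {e} {i}
  U1345: {d,f,g} {e}
  U2345: {d,f,g} {e}
  U12345: {d,f,g} {e}
C dims 12,23,23,11; δ0: rk 9, SNF 1^9; δ1: rk 14, SNF 1^14; δ2: rk 9, SNF 1^9
Ȟ^0: (12−9)−0=3 ⇒ Z^3
Ȟ^1: (23−14)−9=0 ⇒ 0
Ȟ^2: (23−9)−14=0 ⇒ 0

Ȟ^0 ≅ Z^3,  Ȟ^1 ≅ 0,  Ȟ^2 ≅ 0


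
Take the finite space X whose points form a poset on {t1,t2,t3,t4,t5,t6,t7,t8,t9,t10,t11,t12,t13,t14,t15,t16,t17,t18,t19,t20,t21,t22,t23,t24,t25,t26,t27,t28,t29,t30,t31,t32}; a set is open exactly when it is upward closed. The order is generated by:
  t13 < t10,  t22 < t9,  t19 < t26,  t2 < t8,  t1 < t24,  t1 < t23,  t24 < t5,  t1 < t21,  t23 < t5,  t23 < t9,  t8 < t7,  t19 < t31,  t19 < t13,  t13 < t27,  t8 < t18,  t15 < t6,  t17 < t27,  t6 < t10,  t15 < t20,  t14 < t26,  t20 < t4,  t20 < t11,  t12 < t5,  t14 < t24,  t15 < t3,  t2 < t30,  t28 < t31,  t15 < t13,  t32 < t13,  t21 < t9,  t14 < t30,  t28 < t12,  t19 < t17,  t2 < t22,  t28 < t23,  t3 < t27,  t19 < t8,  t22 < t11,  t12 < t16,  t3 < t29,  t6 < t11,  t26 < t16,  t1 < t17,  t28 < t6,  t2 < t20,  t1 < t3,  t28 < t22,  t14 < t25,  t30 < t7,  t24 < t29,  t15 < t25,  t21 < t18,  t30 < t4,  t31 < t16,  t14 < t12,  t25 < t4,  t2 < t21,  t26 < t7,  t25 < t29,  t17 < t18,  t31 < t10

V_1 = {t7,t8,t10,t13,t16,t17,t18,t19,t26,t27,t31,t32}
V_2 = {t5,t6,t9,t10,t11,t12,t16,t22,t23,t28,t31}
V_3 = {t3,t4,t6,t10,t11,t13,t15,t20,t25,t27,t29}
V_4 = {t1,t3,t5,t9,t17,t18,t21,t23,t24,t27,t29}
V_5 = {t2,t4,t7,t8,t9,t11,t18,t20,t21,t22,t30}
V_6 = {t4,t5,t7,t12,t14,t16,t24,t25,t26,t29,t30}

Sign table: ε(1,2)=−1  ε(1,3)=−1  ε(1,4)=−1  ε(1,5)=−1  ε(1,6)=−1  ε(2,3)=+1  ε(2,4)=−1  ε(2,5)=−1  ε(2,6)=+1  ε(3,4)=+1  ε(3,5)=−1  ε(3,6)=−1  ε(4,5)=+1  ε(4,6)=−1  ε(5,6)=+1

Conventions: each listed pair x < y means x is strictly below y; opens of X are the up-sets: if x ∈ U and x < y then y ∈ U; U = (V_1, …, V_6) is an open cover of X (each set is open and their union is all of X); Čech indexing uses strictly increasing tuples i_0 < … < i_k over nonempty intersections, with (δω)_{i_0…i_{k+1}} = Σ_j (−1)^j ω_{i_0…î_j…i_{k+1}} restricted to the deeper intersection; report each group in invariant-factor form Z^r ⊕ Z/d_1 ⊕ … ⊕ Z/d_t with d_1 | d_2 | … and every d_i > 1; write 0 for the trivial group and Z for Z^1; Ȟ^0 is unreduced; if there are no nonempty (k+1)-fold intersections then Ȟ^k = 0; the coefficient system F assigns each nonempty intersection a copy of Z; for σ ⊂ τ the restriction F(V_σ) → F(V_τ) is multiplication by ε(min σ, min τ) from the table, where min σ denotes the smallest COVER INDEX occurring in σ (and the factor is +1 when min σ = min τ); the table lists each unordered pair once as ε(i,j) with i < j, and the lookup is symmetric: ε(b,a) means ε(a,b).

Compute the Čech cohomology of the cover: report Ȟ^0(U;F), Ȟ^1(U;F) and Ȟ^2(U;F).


Ȟ^0 = 0; Ȟ^1 = Z/2; Ȟ^2 = Z

nerve of the cover:
  V12={t10,t16,t31} V13={t10,t13,t27} V14={t17,t18,t27} V15={t7,t8,t18} V16={t7,t16,t26} V23={t6,t10,t11} V24={t5,t9,t23} V25={t9,t11,t22} V26={t5,t12,t16} V34={t3,t27,t29} V35={t4,t11,t20} V36={t4,t25,t29} V45={t9,t18,t21} V46={t5,t24,t29} V56={t4,t7,t30}
  V123={t10} V126={t16} V134={t27} V145={t18} V156={t7} V235={t11} V245={t9} V246={t5} V346={t29} V356={t4}
C dims 6,15,10; δ0: rk 6, SNF 1^5·2; δ1: rk 9, SNF 1^9
Ȟ^0 = (6 − 6) − 0 = 0, so Ȟ^0 ≅ 0
Ȟ^1 = (15 − 9) − 6 = 0 plus torsion [2], so Ȟ^1 ≅ Z/2
Ȟ^2 = (10 − 0) − 9 = 1, so Ȟ^2 ≅ Z


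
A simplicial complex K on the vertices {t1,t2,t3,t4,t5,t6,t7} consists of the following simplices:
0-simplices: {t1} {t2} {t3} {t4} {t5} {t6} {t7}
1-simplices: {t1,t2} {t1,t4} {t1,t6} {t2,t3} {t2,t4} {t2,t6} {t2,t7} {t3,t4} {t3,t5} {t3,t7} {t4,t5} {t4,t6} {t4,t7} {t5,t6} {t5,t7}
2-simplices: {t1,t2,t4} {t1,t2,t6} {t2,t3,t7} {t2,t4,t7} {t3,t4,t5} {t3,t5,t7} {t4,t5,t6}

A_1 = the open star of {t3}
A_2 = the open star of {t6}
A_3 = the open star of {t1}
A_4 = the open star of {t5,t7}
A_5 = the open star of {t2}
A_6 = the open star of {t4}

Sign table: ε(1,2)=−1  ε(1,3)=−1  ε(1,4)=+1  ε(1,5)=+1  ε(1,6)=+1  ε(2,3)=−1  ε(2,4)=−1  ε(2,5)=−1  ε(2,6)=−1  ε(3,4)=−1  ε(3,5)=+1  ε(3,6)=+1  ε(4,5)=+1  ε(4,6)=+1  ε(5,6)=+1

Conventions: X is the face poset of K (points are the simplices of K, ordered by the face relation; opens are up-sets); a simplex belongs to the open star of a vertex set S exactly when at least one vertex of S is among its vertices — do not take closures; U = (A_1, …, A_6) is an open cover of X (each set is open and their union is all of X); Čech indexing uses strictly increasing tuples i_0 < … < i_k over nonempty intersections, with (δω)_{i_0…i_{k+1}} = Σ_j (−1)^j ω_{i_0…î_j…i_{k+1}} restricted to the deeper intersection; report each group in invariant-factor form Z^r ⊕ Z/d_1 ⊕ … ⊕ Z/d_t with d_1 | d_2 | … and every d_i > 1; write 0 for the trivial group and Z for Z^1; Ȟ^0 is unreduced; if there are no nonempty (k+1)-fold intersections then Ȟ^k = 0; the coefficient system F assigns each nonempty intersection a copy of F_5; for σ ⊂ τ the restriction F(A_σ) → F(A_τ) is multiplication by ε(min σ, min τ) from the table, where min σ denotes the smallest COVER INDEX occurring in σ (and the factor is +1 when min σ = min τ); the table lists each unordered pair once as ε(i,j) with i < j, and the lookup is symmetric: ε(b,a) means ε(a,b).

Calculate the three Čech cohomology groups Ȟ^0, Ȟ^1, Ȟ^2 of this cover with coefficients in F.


nonempty overlaps:
  A1={{t3},{t2,t3},{t3,t4},{t3,t5},{t3,t7},{t2,t3,t7},{t3,t4,t5},{t3,t5,t7}} A2={{t6},{t1,t6},{t2,t6},{t4,t6},{t5,t6},{t1,t2,t6},{t4,t5,t6}} A3={{t1},{t1,t2},{t1,t4},{t1,t6},{t1,t2,t4},{t1,t2,t6}} A4={{t5},{t7},{t2,t7},{t3,t5},{t3,t7},{t4,t5},{t4,t7},{t5,t6},{t5,t7},{t2,t3,t7},{t2,t4,t7},{t3,t4,t5},{t3,t5,t7},{t4,t5,t6}} A5={{t2},{t1,t2},{t2,t3},{t2,t4},{t2,t6},{t2,t7},{t1,t2,t4},{t1,t2,t6},{t2,t3,t7},{t2,t4,t7}} A6={{t4},{t1,t4},{t2,t4},{t3,t4},{t4,t5},{t4,t6},{t4,t7},{t1,t2,t4},{t2,t4,t7},{t3,t4,t5},{t4,t5,t6}}
  A14={{t3,t5},{t3,t7},{t2,t3,t7},{t3,t4,t5},{t3,t5,t7}} A15={{t2,t3},{t2,t3,t7}} A16={{t3,t4},{t3,t4,t5}} A23={{t1,t6},{t1,t2,t6}} A24={{t5,t6},{t4,t5,t6}} A25={{t2,t6},{t1,t2,t6}} A26={{t4,t6},{t4,t5,t6}} A35={{t1,t2},{t1,t2,t4},{t1,t2,t6}} A36={{t1,t4},{t1,t2,t4}} A45={{t2,t7},{t2,t3,t7},{t2,t4,t7}} A46={{t4,t5},{t4,t7},{t2,t4,t7},{t3,t4,t5},{t4,t5,t6}} A56={{t2,t4},{t1,t2,t4},{t2,t4,t7}}
  A145={{t2,t3,t7}} A146={{t3,t4,t5}} A235={{t1,t2,t6}} A246={{t4,t5,t6}} A356={{t1,t2,t4}} A456={{t2,t4,t7}}
C dims 6,12,6; δ0: rk_F5 5; δ1: rk_F5 6
degree 0: 6−5−0 = 1 → Ȟ^0 ≅ Z/5
degree 1: 12−6−5 = 1 → Ȟ^1 ≅ Z/5
degree 2: 6−0−6 = 0 → Ȟ^2 ≅ 0

Ȟ^0 = Z/5; Ȟ^1 = Z/5; Ȟ^2 = 0


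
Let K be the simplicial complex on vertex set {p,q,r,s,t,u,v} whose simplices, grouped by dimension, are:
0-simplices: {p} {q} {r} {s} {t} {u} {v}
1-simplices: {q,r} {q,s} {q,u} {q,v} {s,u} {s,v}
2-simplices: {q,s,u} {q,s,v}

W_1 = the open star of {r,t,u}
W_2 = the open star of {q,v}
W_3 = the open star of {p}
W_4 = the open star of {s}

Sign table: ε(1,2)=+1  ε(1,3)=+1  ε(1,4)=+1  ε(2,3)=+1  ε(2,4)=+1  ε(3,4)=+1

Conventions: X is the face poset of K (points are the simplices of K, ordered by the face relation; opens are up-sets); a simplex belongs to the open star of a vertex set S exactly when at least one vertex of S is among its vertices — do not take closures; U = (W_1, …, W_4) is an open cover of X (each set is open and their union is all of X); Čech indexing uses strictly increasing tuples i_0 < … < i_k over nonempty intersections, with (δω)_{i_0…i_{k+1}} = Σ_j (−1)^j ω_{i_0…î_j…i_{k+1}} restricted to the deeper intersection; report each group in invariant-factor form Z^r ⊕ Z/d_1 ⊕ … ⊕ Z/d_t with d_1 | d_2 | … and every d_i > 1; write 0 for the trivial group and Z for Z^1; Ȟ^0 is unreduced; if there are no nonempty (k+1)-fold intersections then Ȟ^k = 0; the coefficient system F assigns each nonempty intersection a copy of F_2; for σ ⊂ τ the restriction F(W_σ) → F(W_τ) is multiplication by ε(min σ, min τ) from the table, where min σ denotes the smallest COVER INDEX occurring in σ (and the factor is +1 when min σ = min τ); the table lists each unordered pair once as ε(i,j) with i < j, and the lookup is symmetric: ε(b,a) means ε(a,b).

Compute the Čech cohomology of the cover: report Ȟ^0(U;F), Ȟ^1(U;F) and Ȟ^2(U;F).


Ȟ^0 ≅ Z/2 ⊕ Z/2; Ȟ^1 ≅ 0; Ȟ^2 ≅ 0

nerve of the cover:
  W1={{r},{t},{u},{q,r},{q,u},{s,u},{q,s,u}} W2={{q},{v},{q,r},{q,s},{q,u},{q,v},{s,v},{q,s,u},{q,s,v}} W3={{p}} W4={{s},{q,s},{s,u},{s,v},{q,s,u},{q,s,v}}
  W12={{q,r},{q,u},{q,s,u}} W14={{s,u},{q,s,u}} W24={{q,s},{s,v},{q,s,u},{q,s,v}}
  W124={{q,s,u}}
C dims 4,3,1; δ0: rk_F2 2; δ1: rk_F2 1
Ȟ^0 = (4 − 2) − 0 = 2, so Ȟ^0 ≅ Z/2 ⊕ Z/2
Ȟ^1 = (3 − 1) − 2 = 0, so Ȟ^1 ≅ 0
Ȟ^2 = (1 − 0) − 1 = 0, so Ȟ^2 ≅ 0


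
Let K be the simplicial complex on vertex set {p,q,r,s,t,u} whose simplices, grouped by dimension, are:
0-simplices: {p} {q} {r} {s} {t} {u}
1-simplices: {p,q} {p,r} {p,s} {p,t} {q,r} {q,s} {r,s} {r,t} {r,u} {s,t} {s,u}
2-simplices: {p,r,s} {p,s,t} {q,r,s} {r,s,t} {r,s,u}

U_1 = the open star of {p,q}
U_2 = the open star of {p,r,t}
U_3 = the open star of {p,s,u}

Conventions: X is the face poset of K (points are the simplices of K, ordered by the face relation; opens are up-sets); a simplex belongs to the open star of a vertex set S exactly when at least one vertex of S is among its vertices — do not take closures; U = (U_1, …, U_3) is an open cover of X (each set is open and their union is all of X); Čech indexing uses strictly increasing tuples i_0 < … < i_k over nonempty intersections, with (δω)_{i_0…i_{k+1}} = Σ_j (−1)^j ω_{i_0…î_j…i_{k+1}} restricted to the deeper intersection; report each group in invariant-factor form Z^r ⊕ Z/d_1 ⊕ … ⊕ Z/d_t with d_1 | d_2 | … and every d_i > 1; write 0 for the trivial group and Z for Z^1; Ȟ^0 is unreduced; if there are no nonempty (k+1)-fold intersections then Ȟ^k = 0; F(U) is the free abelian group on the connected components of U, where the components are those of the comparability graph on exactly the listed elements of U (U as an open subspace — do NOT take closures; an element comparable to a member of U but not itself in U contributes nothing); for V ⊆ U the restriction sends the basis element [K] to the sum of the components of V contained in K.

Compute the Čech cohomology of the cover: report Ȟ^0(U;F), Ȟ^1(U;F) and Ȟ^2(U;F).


Ȟ^0 = Z, Ȟ^1 = Z, Ȟ^2 = 0

intersection data:
  U1={{p},{q},{p,q},{p,r},{p,s},{p,t},{q,r},{q,s},{p,r,s},{p,s,t},{q,r,s}} U2={{p},{r},{t},{p,q},{p,r},{p,s},{p,t},{q,r},{r,s},{r,t},{r,u},{s,t},{p,r,s},{p,s,t},{q,r,s},{r,s,t},{r,s,u}} U3={{p},{s},{u},{p,q},{p,r},{p,s},{p,t},{q,s},{r,s},{r,u},{s,t},{s,u},{p,r,s},{p,s,t},{q,r,s},{r,s,t},{r,s,u}}
  U12={{p},{p,q},{p,r},{p,s},{p,t},{q,r},{p,r,s},{p,s,t},{q,r,s}} U13={{p},{p,q},{p,r},{p,s},{p,t},{q,s},{p,r,s},{p,s,t},{q,r,s}} U23={{p},{p,q},{p,r},{p,s},{p,t},{r,s},{r,u},{s,t},{p,r,s},{p,s,t},{q,r,s},{r,s,t},{r,s,u}}
  U123={{p},{p,q},{p,r},{p,s},{p,t},{p,r,s},{p,s,t},{q,r,s}}
components per intersection:
  U1: {{p},{q},{p,q},{p,r},{p,s},{p,t},{q,r},{q,s},{p,r,s},{p,s,t},{q,r,s}}
  U2: {{p},{r},{t},{p,q},{p,r},{p,s},{p,t},{q,r},{r,s},{r,t},{r,u},{s,t},{p,r,s},{p,s,t},{q,r,s},{r,s,t},{r,s,u}}
  U3: {{p},{s},{u},{p,q},{p,r},{p,s},{p,t},{q,s},{r,s},{r,u},{s,t},{s,u},{p,r,s},{p,s,t},{q,r,s},{r,s,t},{r,s,u}}
  U12: {{p},{p,q},{p,r},{p,s},{p,t},{p,r,s},{p,s,t}} {{q,r},{q,r,s}}
  U13: {{p},{p,q},{p,r},{p,s},{p,t},{p,r,s},{p,s,t}} {{q,s},{q,r,s}}
  U23: {{p},{p,q},{p,r},{p,s},{p,t},{r,s},{r,u},{s,t},{p,r,s},{p,s,t},{q,r,s},{r,s,t},{r,s,u}}
  U123: {{p},{p,q},{p,r},{p,s},{p,t},{p,r,s},{p,s,t}} {{q,r,s}}
C dims 3,5,2; δ0: rk 2, SNF 1^2; δ1: rk 2, SNF 1^2
Ȟ^0 = (3 − 2) − 0 = 1, so Ȟ^0 ≅ Z
Ȟ^1 = (5 − 2) − 2 = 1, so Ȟ^1 ≅ Z
Ȟ^2 = (2 − 0) − 2 = 0, so Ȟ^2 ≅ 0


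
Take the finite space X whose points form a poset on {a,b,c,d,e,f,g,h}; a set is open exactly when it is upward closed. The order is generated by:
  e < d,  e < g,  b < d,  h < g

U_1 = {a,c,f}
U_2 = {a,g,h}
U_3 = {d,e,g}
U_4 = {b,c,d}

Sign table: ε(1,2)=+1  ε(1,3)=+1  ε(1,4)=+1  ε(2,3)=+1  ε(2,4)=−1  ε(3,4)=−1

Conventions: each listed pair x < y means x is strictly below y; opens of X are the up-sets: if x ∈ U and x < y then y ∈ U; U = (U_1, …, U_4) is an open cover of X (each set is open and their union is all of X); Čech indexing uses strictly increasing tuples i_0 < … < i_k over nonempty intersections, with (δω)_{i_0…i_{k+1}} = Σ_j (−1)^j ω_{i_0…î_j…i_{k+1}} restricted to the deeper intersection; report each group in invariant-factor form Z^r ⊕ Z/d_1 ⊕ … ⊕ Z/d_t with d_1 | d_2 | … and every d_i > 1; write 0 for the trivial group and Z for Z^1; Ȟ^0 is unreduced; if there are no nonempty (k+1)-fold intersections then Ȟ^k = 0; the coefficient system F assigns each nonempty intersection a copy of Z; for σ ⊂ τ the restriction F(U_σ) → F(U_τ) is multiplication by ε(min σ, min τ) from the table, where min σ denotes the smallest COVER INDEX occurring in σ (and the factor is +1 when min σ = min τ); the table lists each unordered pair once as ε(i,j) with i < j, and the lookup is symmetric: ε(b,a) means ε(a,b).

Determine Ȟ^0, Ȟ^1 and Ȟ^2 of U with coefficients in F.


nonempty intersections:
  U12={a} U14={c} U23={g} U34={d}
C dims 4,4; δ0: rk 4, SNF 1^3·2
Ȟ^0: (4−4)−0=0 ⇒ 0
Ȟ^1: (4−0)−4=0 plus torsion [2] ⇒ Z/2
Ȟ^2: (0−0)−0=0 ⇒ 0

Ȟ^0 = 0, Ȟ^1 = Z/2, Ȟ^2 = 0


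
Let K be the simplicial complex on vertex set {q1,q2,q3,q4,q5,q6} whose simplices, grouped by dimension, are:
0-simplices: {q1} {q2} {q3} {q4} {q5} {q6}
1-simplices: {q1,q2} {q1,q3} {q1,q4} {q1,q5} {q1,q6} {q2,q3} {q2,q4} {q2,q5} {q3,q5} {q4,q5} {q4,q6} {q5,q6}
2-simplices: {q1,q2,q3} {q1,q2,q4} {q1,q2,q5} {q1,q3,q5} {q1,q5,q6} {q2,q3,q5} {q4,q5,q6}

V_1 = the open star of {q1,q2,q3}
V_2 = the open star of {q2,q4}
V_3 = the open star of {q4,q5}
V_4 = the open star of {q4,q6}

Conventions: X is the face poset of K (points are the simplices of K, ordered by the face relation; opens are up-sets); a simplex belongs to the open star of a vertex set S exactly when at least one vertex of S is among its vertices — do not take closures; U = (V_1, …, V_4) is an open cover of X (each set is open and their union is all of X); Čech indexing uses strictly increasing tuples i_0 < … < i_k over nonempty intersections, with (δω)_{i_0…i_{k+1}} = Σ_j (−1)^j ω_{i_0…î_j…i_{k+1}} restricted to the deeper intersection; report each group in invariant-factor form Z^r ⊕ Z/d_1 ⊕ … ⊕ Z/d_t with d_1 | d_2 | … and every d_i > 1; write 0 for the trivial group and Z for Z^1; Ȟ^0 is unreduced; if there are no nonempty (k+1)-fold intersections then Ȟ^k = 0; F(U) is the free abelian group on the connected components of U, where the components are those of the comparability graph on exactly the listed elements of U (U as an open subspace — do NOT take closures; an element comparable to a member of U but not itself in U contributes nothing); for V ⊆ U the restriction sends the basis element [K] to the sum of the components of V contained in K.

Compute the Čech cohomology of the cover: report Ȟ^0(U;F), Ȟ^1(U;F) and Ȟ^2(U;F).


intersection data:
  V1={{q1},{q2},{q3},{q1,q2},{q1,q3},{q1,q4},{q1,q5},{q1,q6},{q2,q3},{q2,q4},{q2,q5},{q3,q5},{q1,q2,q3},{q1,q2,q4},{q1,q2,q5},{q1,q3,q5},{q1,q5,q6},{q2,q3,q5}} V2={{q2},{q4},{q1,q2},{q1,q4},{q2,q3},{q2,q4},{q2,q5},{q4,q5},{q4,q6},{q1,q2,q3},{q1,q2,q4},{q1,q2,q5},{q2,q3,q5},{q4,q5,q6}} V3={{q4},{q5},{q1,q4},{q1,q5},{q2,q4},{q2,q5},{q3,q5},{q4,q5},{q4,q6},{q5,q6},{q1,q2,q4},{q1,q2,q5},{q1,q3,q5},{q1,q5,q6},{q2,q3,q5},{q4,q5,q6}} V4={{q4},{q6},{q1,q4},{q1,q6},{q2,q4},{q4,q5},{q4,q6},{q5,q6},{q1,q2,q4},{q1,q5,q6},{q4,q5,q6}}
  V12={{q2},{q1,q2},{q1,q4},{q2,q3},{q2,q4},{q2,q5},{q1,q2,q3},{q1,q2,q4},{q1,q2,q5},{q2,q3,q5}} V13={{q1,q4},{q1,q5},{q2,q4},{q2,q5},{q3,q5},{q1,q2,q4},{q1,q2,q5},{q1,q3,q5},{q1,q5,q6},{q2,q3,q5}} V14={{q1,q4},{q1,q6},{q2,q4},{q1,q2,q4},{q1,q5,q6}} V23={{q4},{q1,q4},{q2,q4},{q2,q5},{q4,q5},{q4,q6},{q1,q2,q4},{q1,q2,q5},{q2,q3,q5},{q4,q5,q6}} V24={{q4},{q1,q4},{q2,q4},{q4,q5},{q4,q6},{q1,q2,q4},{q4,q5,q6}} V34={{q4},{q1,q4},{q2,q4},{q4,q5},{q4,q6},{q5,q6},{q1,q2,q4},{q1,q5,q6},{q4,q5,q6}}
  V123={{q1,q4},{q2,q4},{q2,q5},{q1,q2,q4},{q1,q2,q5},{q2,q3,q5}} V124={{q1,q4},{q2,q4},{q1,q2,q4}} V134={{q1,q4},{q2,q4},{q1,q2,q4},{q1,q5,q6}} V234={{q4},{q1,q4},{q2,q4},{q4,q5},{q4,q6},{q1,q2,q4},{q4,q5,q6}}
  V1234={{q1,q4},{q2,q4},{q1,q2,q4}}
components per intersection:
  V1: {{q1},{q2},{q3},{q1,q2},{q1,q3},{q1,q4},{q1,q5},{q1,q6},{q2,q3},{q2,q4},{q2,q5},{q3,q5},{q1,q2,q3},{q1,q2,q4},{q1,q2,q5},{q1,q3,q5},{q1,q5,q6},{q2,q3,q5}}
  V2: {{q2},{q4},{q1,q2},{q1,q4},{q2,q3},{q2,q4},{q2,q5},{q4,q5},{q4,q6},{q1,q2,q3},{q1,q2,q4},{q1,q2,q5},{q2,q3,q5},{q4,q5,q6}}
  V3: {{q4},{q5},{q1,q4},{q1,q5},{q2,q4},{q2,q5},{q3,q5},{q4,q5},{q4,q6},{q5,q6},{q1,q2,q4},{q1,q2,q5},{q1,q3,q5},{q1,q5,q6},{q2,q3,q5},{q4,q5,q6}}
  V4: {{q4},{q6},{q1,q4},{q1,q6},{q2,q4},{q4,q5},{q4,q6},{q5,q6},{q1,q2,q4},{q1,q5,q6},{q4,q5,q6}}
  V12: {{q2},{q1,q2},{q1,q4},{q2,q3},{q2,q4},{q2,q5},{q1,q2,q3},{q1,q2,q4},{q1,q2,q5},{q2,q3,q5}}
  V13: {{q1,q4},{q2,q4},{q1,q2,q4}} {{q1,q5},{q2,q5},{q3,q5},{q1,q2,q5},{q1,q3,q5},{q1,q5,q6},{q2,q3,q5}}
  V14: {{q1,q4},{q2,q4},{q1,q2,q4}} {{q1,q6},{q1,q5,q6}}
  V23: {{q4},{q1,q4},{q2,q4},{q4,q5},{q4,q6},{q1,q2,q4},{q4,q5,q6}} {{q2,q5},{q1,q2,q5},{q2,q3,q5}}
  V24: {{q4},{q1,q4},{q2,q4},{q4,q5},{q4,q6},{q1,q2,q4},{q4,q5,q6}}
  V34: {{q4},{q1,q4},{q2,q4},{q4,q5},{q4,q6},{q5,q6},{q1,q2,q4},{q1,q5,q6},{q4,q5,q6}}
  V123: {{q1,q4},{q2,q4},{q1,q2,q4}} {{q2,q5},{q1,q2,q5},{q2,q3,q5}}
  V124: {{q1,q4},{q2,q4},{q1,q2,q4}}
  V134: {{q1,q4},{q2,q4},{q1,q2,q4}} {{q1,q5,q6}}
  V234: {{q4},{q1,q4},{q2,q4},{q4,q5},{q4,q6},{q1,q2,q4},{q4,q5,q6}}
  V1234: {{q1,q4},{q2,q4},{q1,q2,q4}}
C dims 4,9,6,1; δ0: rk 3, SNF 1^3; δ1: rk 5, SNF 1^5; δ2: rk 1, SNF 1^1
Ȟ^0 = (4 − 3) − 0 = 1, so Ȟ^0 ≅ Z
Ȟ^1 = (9 − 5) − 3 = 1, so Ȟ^1 ≅ Z
Ȟ^2 = (6 − 1) − 5 = 0, so Ȟ^2 ≅ 0

Ȟ^0 = Z, Ȟ^1 = Z and Ȟ^2 = 0
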